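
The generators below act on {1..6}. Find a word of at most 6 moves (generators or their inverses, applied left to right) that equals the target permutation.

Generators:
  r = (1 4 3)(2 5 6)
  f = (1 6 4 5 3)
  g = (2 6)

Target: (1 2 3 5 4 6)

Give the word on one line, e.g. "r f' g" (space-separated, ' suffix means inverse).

f g f' f'

  after f: (1 6 4 5 3)
  after g: (1 2 6 4 5 3)
  after f': (1 2)
  after f': (1 2 3 5 4 6)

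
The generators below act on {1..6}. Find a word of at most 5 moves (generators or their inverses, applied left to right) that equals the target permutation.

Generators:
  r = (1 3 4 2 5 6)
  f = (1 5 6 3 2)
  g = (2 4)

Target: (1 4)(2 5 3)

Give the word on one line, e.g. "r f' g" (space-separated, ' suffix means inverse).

f' g' f' g' r'

  after f': (1 2 3 6 5)
  after g': (1 4 2 3 6 5)
  after f': (1 4 3 5 2 6)
  after g': (1 2 6)(3 5 4)
  after r': (1 4)(2 5 3)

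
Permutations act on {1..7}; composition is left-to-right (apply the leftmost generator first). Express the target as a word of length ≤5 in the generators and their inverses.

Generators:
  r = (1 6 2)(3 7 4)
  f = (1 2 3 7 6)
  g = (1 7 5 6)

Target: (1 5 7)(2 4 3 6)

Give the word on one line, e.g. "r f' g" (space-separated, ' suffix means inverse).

f' g' f' r

  after f': (1 6 7 3 2)
  after g': (1 5 7 3 2 6)
  after f': (1 5 3)(2 7)
  after r: (1 5 7)(2 4 3 6)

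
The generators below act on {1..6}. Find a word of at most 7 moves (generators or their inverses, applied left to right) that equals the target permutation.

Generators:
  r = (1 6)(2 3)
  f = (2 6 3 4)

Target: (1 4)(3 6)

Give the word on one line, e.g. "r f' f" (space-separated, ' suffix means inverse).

r' f r' f' r'

  after r': (1 6)(2 3)
  after f: (1 3 6)(2 4)
  after r': (1 2 4 3)
  after f': (1 4 6 2 3)
  after r': (1 4)(3 6)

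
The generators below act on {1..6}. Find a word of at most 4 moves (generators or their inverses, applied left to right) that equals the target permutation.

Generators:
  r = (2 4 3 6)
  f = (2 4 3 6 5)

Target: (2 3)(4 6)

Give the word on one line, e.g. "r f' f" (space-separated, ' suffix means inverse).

r' r'

  after r': (2 6 3 4)
  after r': (2 3)(4 6)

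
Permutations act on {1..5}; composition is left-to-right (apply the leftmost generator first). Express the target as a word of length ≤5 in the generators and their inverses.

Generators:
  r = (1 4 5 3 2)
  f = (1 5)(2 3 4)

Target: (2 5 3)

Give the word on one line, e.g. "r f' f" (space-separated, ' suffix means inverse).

r' f' r f

  after r': (1 2 3 5 4)
  after f': (1 4 5 3)
  after r: (1 5 2)(3 4)
  after f: (2 5 3)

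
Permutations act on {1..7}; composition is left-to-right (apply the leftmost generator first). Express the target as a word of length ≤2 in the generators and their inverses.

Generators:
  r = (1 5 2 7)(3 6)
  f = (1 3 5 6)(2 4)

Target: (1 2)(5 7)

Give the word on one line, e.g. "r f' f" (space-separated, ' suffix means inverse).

r' r'

  after r': (1 7 2 5)(3 6)
  after r': (1 2)(5 7)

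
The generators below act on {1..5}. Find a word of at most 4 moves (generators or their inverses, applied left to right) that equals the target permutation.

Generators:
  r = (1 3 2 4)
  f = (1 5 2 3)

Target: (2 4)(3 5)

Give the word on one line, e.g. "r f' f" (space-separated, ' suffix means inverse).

  after f: (1 5 2 3)
  after r': (1 5 3 4 2)
  after r': (1 5)(2 4 3)
  after f': (2 4)(3 5)

f r' r' f'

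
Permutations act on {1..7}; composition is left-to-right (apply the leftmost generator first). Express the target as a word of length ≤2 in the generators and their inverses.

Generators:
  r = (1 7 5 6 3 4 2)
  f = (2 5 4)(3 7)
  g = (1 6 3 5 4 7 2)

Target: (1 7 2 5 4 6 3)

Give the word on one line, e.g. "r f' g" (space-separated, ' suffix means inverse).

r' g'

  after r': (1 2 4 3 6 5 7)
  after g': (1 7 2 5 4 6 3)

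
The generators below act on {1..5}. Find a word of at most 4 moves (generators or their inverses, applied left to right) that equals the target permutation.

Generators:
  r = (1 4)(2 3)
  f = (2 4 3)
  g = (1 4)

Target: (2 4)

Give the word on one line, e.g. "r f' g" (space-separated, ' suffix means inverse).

  after f: (2 4 3)
  after r: (1 4 2)
  after g': (2 4)

f r g'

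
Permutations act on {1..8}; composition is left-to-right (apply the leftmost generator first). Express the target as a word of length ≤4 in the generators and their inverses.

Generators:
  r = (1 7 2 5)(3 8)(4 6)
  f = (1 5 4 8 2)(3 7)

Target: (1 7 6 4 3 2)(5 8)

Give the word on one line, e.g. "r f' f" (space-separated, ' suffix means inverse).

  after r: (1 7 2 5)(3 8)(4 6)
  after r: (1 2)(5 7)
  after f: (2 5 3 7 4 8)
  after r: (1 7 6 4 3 2)(5 8)

r r f r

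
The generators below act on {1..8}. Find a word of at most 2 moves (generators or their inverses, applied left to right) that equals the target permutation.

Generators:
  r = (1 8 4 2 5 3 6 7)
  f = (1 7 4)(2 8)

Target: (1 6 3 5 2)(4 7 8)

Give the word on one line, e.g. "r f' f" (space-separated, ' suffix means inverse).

  after f: (1 7 4)(2 8)
  after r': (1 6 3 5 2)(4 7 8)

f r'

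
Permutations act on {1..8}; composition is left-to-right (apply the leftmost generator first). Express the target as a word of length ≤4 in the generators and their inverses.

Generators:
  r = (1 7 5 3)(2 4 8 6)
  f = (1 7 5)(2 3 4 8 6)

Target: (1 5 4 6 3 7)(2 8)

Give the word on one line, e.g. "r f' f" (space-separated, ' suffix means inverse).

r f

  after r: (1 7 5 3)(2 4 8 6)
  after f: (1 5 4 6 3 7)(2 8)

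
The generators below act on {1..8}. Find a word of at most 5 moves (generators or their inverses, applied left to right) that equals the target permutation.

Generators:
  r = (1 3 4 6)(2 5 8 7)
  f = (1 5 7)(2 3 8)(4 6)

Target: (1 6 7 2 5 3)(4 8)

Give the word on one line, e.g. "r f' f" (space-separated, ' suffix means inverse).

r r f' f' r

  after r: (1 3 4 6)(2 5 8 7)
  after r: (1 4)(2 8)(3 6)(5 7)
  after f': (1 6 2 3 4 7)
  after f': (1 4 5)(3 6 8)
  after r: (1 6 7 2 5 3)(4 8)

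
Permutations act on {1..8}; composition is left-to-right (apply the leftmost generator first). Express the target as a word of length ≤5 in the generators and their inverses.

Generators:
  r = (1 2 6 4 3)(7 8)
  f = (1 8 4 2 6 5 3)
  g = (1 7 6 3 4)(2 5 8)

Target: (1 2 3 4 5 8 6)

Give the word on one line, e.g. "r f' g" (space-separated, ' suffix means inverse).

f f f

  after f: (1 8 4 2 6 5 3)
  after f: (1 4 6 3 8 2 5)
  after f: (1 2 3 4 5 8 6)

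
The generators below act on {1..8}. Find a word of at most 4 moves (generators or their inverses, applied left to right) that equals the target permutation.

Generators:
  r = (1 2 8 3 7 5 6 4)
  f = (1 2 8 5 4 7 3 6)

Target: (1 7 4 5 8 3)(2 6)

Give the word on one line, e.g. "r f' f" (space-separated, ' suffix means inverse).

f f f r'

  after f: (1 2 8 5 4 7 3 6)
  after f: (1 8 4 3)(2 5 7 6)
  after f: (1 5 3 2 4 6 8 7)
  after r': (1 7 4 5 8 3)(2 6)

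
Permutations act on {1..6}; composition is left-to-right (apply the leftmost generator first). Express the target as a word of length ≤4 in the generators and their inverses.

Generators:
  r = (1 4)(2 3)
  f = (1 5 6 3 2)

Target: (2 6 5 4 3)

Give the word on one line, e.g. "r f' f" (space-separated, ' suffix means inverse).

  after r': (1 4)(2 3)
  after f': (1 4 2 6 5)
  after r: (2 6 5 4 3)

r' f' r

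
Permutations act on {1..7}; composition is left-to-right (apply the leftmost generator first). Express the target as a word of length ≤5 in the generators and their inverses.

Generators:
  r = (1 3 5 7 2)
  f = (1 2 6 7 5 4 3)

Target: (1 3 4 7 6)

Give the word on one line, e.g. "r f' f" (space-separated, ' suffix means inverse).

f r r f r

  after f: (1 2 6 7 5 4 3)
  after r: (2 6)(4 5)
  after r: (1 3 5 4 7 2 6)
  after f: (2 7 6)(3 4 5)
  after r: (1 3 4 7 6)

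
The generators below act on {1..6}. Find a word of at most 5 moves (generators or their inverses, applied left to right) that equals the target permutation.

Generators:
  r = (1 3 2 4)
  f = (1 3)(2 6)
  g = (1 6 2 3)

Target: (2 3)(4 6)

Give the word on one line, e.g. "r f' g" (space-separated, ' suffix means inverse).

r' f' r

  after r': (1 4 2 3)
  after f': (1 4 6 2)
  after r: (2 3)(4 6)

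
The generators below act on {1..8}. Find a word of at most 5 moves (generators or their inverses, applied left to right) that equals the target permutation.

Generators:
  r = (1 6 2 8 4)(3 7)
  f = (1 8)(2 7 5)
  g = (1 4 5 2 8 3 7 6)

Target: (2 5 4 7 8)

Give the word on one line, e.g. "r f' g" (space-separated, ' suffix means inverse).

r' g' f' f'

  after r': (1 4 8 2 6)(3 7)
  after g': (2 7 8 5 4)
  after f': (1 8 7)(4 5)
  after f': (2 5 4 7 8)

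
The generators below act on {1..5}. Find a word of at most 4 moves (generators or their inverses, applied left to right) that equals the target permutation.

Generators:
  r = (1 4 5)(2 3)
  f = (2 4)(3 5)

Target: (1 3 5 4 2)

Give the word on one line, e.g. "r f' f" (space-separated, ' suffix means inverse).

  after r: (1 4 5)(2 3)
  after f': (1 2 5)(3 4)
  after r: (1 3 5 4 2)

r f' r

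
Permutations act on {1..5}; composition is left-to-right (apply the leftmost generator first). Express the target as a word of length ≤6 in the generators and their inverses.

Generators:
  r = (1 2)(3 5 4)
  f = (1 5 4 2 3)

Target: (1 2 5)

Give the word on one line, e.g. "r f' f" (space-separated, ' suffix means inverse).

f r r f'

  after f: (1 5 4 2 3)
  after r: (1 4)(2 5 3)
  after r: (1 3)(2 4)
  after f': (1 2 5)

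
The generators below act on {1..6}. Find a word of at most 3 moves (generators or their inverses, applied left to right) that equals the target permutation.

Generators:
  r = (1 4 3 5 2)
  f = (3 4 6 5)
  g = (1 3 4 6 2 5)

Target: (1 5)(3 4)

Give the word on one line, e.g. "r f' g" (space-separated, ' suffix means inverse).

  after r': (1 2 5 3 4)
  after g': (1 6 4 5)
  after f: (1 5)(3 4)

r' g' f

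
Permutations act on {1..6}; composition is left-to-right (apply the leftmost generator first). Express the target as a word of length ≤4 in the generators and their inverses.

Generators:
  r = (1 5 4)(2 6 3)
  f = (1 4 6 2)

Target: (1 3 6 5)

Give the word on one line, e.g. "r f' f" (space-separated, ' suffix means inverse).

r' f r

  after r': (1 4 5)(2 3 6)
  after f: (1 6)(2 3)(4 5)
  after r: (1 3 6 5)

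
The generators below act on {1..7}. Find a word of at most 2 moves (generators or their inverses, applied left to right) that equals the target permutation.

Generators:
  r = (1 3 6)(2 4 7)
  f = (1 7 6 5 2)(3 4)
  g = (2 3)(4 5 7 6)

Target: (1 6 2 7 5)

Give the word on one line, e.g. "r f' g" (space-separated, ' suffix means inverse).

  after f: (1 7 6 5 2)(3 4)
  after f: (1 6 2 7 5)

f f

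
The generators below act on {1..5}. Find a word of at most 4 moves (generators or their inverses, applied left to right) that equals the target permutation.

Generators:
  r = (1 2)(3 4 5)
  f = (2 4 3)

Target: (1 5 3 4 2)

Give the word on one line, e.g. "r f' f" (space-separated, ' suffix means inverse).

f' r f' r'

  after f': (2 3 4)
  after r: (1 2 4)(3 5)
  after f': (1 3 5 4)
  after r': (1 5 3 4 2)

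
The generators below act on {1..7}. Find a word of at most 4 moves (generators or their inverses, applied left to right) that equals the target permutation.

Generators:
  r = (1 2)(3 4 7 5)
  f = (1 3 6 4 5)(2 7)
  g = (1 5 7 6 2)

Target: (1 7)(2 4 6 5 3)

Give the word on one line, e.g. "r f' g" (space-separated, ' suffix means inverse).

  after f': (1 5 4 6 3)(2 7)
  after r': (1 7)(2 4 6 5 3)

f' r'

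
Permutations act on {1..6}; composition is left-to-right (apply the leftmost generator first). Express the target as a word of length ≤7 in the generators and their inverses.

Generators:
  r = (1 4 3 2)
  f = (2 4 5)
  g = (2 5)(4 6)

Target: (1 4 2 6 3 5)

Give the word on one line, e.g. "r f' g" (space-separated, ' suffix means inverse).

  after g': (2 5)(4 6)
  after r: (1 4 6 3 2 5)
  after f': (1 2 4 6 3 5)
  after g: (1 5)(2 6 3)
  after f': (1 4 2 6 3 5)

g' r f' g f'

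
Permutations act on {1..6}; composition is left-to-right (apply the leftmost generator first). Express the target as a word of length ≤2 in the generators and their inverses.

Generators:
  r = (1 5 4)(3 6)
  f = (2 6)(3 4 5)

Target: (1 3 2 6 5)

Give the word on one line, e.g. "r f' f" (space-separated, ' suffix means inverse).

r' f'

  after r': (1 4 5)(3 6)
  after f': (1 3 2 6 5)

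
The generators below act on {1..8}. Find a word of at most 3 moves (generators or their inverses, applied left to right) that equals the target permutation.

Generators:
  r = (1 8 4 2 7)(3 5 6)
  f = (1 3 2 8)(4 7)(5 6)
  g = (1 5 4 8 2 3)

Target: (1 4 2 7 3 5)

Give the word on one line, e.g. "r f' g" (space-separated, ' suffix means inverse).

  after r': (1 7 2 4 8)(3 6 5)
  after f': (1 4 2 7 3 5)

r' f'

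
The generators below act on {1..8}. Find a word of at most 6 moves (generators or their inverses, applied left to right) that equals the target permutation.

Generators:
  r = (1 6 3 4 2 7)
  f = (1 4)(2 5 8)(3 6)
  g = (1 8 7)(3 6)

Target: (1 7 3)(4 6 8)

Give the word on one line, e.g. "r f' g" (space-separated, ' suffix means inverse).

f r r f'

  after f: (1 4)(2 5 8)(3 6)
  after r: (1 2 5 8 7)(4 6)
  after r: (1 7 6 2 5 8)(3 4)
  after f': (1 7 3)(4 6 8)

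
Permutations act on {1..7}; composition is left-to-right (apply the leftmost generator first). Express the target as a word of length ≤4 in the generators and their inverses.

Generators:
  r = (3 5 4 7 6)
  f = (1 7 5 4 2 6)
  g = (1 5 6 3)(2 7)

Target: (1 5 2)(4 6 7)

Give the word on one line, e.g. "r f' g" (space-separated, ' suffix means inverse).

f f

  after f: (1 7 5 4 2 6)
  after f: (1 5 2)(4 6 7)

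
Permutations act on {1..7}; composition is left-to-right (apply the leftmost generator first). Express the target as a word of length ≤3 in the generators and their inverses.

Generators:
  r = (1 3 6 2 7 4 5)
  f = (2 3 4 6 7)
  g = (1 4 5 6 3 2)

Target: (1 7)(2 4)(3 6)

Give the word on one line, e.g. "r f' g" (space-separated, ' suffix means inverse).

  after r': (1 5 4 7 2 6 3)
  after g': (1 4 7 3 2 5)
  after r': (1 7)(2 4)(3 6)

r' g' r'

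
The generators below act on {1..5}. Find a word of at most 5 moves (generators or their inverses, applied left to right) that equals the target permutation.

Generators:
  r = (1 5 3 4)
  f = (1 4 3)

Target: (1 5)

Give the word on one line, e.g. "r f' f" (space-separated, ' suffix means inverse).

r r f r f'

  after r: (1 5 3 4)
  after r: (1 3)(4 5)
  after f: (3 4 5)
  after r: (1 5 4 3)
  after f': (1 5)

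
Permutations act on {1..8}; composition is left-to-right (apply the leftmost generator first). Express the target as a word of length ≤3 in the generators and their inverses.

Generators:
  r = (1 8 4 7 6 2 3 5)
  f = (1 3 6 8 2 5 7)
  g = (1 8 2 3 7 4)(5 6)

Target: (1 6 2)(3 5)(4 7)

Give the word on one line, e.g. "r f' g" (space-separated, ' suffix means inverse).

  after g: (1 8 2 3 7 4)(5 6)
  after f': (1 6 2)(3 5)(4 7)

g f'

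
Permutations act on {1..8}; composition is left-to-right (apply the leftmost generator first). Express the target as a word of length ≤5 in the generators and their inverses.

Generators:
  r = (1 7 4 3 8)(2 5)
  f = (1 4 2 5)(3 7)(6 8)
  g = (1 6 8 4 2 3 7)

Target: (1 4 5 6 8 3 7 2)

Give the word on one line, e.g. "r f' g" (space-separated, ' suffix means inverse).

g f g

  after g: (1 6 8 4 2 3 7)
  after f: (1 8 2 7 4 5)
  after g: (1 4 5 6 8 3 7 2)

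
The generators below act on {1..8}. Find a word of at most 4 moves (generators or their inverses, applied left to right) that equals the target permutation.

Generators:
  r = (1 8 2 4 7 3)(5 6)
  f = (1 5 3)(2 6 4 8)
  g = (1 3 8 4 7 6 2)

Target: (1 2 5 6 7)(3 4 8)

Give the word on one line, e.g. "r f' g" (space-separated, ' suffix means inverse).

  after r: (1 8 2 4 7 3)(5 6)
  after f: (1 2 8 6 3 5 4 7)
  after r': (1 8 5 2)(3 6 7)
  after f: (1 2 5 6 7)(3 4 8)

r f r' f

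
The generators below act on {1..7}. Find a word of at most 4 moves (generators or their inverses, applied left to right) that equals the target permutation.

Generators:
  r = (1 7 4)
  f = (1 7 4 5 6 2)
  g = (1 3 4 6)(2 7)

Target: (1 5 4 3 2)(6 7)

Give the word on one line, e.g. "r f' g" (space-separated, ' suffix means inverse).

g' f'

  after g': (1 6 4 3)(2 7)
  after f': (1 5 4 3 2)(6 7)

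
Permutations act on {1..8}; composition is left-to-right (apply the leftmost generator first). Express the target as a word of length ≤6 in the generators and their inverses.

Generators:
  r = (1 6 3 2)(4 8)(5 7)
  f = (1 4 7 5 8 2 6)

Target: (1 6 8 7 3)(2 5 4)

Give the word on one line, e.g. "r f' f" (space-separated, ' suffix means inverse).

  after f': (1 6 2 8 5 7 4)
  after f': (1 2 5 4 6 8 7)
  after r': (1 3 6 4)(2 7)(5 8)
  after r': (1 6 8 7 3)(2 5 4)

f' f' r' r'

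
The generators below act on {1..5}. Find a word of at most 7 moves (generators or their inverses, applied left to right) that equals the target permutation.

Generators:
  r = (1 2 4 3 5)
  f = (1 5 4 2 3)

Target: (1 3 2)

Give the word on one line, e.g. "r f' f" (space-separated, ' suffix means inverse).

  after r': (1 5 3 4 2)
  after r': (1 3 2 5 4)
  after f: (2 4 5)
  after r': (1 5)(3 4)
  after r': (1 3 2)

r' r' f r' r'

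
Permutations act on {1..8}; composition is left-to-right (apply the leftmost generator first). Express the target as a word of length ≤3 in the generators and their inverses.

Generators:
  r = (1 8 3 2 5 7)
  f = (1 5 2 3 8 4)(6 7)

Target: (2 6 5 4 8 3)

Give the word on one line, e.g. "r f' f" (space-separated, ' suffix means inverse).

  after f': (1 4 8 3 2 5)(6 7)
  after r: (1 4 3 5 8 2 7 6)
  after f: (2 6 5 4 8 3)

f' r f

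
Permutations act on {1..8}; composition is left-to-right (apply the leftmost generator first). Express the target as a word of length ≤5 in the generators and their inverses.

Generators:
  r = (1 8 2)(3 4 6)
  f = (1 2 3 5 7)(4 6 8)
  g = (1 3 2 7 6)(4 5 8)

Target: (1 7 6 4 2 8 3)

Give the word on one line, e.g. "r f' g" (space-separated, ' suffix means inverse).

f' g' f' f'

  after f': (1 7 5 3 2)(4 8 6)
  after g': (1 2 6 8 7 4 5)
  after f': (2 4 3)(5 7 8)
  after f': (1 7 6 4 2 8 3)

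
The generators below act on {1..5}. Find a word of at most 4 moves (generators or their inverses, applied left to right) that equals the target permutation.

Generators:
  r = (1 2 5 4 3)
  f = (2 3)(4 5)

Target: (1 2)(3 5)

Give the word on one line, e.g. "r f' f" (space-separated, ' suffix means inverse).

  after r': (1 3 4 5 2)
  after f': (1 2)(3 5)
  after f': (1 3 4 5 2)
  after f': (1 2)(3 5)

r' f' f' f'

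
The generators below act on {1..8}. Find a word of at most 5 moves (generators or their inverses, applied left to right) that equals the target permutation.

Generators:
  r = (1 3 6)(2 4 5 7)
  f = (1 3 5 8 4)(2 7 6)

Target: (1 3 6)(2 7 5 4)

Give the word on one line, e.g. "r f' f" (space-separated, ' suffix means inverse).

  after r': (1 6 3)(2 7 5 4)
  after r': (1 3 6)(2 5)(4 7)
  after r': (2 4 5 7)
  after r': (1 6 3)
  after r': (1 3 6)(2 7 5 4)

r' r' r' r' r'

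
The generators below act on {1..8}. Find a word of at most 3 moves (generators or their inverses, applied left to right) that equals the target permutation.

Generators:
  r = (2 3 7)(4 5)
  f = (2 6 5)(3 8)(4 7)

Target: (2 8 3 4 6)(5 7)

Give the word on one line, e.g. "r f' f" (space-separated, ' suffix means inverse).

  after r: (2 3 7)(4 5)
  after f': (2 8 3 4 6)(5 7)

r f'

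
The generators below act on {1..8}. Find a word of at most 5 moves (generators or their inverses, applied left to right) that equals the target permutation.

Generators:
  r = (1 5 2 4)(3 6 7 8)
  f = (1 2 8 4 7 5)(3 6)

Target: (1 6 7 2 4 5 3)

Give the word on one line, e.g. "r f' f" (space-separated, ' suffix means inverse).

f' f' r' f r

  after f': (1 5 7 4 8 2)(3 6)
  after f': (1 7 8)(2 5 4)
  after r': (1 6 3 8 4 5 2)
  after f: (1 3 4)(5 8 7)
  after r: (1 6 7 2 4 5 3)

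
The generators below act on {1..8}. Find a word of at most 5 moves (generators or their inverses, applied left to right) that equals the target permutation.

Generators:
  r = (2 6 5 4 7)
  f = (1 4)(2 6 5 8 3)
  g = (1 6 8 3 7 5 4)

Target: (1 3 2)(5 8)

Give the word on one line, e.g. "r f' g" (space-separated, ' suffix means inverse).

  after f': (1 4)(2 3 8 5 6)
  after r: (1 7 2 3 8 4)
  after f: (1 7 6 5 8)
  after f: (1 7 5 3 2 6 8 4)
  after g': (1 3 2)(5 8)

f' r f f g'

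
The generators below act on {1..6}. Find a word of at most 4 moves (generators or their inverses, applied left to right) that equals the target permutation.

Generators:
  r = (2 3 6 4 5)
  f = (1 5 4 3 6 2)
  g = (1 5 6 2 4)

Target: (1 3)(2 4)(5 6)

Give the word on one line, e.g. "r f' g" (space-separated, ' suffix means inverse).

f' g r' r'

  after f': (1 2 6 3 4 5)
  after g: (1 4 6 3)
  after r': (1 6 2 5 4 3)
  after r': (1 3)(2 4)(5 6)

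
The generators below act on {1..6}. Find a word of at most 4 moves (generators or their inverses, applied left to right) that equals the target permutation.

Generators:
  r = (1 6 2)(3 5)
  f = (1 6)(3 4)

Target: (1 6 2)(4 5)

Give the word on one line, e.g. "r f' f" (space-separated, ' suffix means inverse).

  after f: (1 6)(3 4)
  after r': (2 6)(3 4 5)
  after f: (1 6 2)(4 5)

f r' f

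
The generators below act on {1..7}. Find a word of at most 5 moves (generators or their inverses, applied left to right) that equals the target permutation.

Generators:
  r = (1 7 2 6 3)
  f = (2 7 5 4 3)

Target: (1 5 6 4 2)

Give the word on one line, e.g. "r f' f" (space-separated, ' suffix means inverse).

r' f' f' r

  after r': (1 3 6 2 7)
  after f': (1 4 5 7)(3 6)
  after f': (1 5 2 3 6 4 7)
  after r: (1 5 6 4 2)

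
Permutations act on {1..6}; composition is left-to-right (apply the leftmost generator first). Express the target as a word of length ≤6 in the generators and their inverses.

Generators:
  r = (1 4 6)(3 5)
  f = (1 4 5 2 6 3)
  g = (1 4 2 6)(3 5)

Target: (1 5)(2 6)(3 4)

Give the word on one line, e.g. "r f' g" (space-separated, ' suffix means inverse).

r g f' r g

  after r: (1 4 6)(3 5)
  after g: (1 2 6 4)
  after f': (1 5 4 3 6)
  after r: (1 3)(4 5 6)
  after g: (1 5)(2 6)(3 4)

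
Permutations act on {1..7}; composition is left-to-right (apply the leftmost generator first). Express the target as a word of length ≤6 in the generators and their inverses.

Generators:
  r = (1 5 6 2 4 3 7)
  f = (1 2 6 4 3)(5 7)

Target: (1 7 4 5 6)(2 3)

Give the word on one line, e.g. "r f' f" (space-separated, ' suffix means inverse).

f r r r

  after f: (1 2 6 4 3)(5 7)
  after r: (1 4 7 6 3 5)
  after r: (1 3 6 7 2 4)
  after r: (1 7 4 5 6)(2 3)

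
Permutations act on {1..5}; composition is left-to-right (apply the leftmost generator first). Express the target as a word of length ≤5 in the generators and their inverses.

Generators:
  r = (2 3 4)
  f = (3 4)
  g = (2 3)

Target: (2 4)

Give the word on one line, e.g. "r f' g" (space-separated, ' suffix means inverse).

r' r' f'

  after r': (2 4 3)
  after r': (2 3 4)
  after f': (2 4)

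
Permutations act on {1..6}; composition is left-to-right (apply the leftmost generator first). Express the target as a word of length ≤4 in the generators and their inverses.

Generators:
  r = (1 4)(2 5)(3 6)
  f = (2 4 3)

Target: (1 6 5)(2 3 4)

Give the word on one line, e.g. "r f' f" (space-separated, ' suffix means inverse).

  after r': (1 4)(2 5)(3 6)
  after f: (1 3 6 2 5 4)
  after r: (1 6 5)
  after f': (1 6 5)(2 3 4)

r' f r f'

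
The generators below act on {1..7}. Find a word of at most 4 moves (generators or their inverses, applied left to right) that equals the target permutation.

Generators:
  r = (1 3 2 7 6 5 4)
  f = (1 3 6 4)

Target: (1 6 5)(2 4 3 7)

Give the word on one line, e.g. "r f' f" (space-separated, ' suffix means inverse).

  after f: (1 3 6 4)
  after r': (2 3 7)(5 6)
  after f': (1 4 6 5 3 7 2)
  after f': (1 6 5)(2 4 3 7)

f r' f' f'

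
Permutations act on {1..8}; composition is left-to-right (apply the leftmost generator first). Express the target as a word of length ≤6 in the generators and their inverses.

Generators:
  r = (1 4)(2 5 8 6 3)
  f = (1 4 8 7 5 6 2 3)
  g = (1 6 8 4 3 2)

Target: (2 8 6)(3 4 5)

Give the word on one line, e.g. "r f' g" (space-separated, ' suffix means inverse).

  after r: (1 4)(2 5 8 6 3)
  after f': (2 7 8 5 4 3 6)
  after r': (1 4 6 3 8 2 7 5)
  after f': (2 8 6)(3 4 5)

r f' r' f'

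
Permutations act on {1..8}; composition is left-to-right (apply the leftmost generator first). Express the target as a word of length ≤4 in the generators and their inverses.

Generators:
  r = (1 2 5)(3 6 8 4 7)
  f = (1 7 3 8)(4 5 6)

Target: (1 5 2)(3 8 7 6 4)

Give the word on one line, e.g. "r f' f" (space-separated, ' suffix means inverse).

r r

  after r: (1 2 5)(3 6 8 4 7)
  after r: (1 5 2)(3 8 7 6 4)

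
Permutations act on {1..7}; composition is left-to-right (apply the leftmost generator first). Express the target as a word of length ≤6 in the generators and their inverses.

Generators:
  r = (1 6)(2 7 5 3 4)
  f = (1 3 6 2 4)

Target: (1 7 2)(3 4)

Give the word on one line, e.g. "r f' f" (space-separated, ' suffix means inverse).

  after r: (1 6)(2 7 5 3 4)
  after f': (1 3 2 7 5)(4 6)
  after r': (1 5 6 3 4)
  after f': (1 5 3 2 6)
  after r': (1 7 2)(3 4)

r f' r' f' r'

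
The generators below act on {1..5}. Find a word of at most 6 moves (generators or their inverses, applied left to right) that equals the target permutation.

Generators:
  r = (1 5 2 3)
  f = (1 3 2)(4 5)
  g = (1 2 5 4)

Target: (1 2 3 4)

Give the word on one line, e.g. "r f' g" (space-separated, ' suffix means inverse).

r' r' f' f' g

  after r': (1 3 2 5)
  after r': (1 2)(3 5)
  after f': (1 3 4 5)
  after f': (2 3 5)
  after g: (1 2 3 4)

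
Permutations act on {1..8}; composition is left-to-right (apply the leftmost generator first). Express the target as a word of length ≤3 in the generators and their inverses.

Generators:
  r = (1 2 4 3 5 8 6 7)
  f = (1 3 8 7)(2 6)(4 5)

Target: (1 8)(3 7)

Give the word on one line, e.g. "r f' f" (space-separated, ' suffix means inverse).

f' f'

  after f': (1 7 8 3)(2 6)(4 5)
  after f': (1 8)(3 7)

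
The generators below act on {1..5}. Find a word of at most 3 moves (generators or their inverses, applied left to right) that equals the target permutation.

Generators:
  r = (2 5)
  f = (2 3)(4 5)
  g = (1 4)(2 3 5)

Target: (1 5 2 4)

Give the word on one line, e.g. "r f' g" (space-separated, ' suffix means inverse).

  after g': (1 4)(2 5 3)
  after f': (1 5 2 4)

g' f'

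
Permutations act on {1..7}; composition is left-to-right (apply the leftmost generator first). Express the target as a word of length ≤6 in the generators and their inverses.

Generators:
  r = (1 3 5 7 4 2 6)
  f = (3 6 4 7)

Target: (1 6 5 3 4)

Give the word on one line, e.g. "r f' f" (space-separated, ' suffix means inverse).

  after f': (3 7 4 6)
  after r': (1 6)(2 4)(3 5)
  after f: (1 4 2 7 3 5 6)
  after r: (1 2 4 6 3 7 5)
  after r: (1 6 5 3 4)

f' r' f r r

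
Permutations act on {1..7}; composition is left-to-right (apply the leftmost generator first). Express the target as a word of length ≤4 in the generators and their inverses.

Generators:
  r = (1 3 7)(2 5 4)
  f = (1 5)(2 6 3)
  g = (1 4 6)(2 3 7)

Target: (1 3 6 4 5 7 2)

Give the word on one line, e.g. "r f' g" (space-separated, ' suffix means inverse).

  after r': (1 7 3)(2 4 5)
  after g': (1 3 6 4 5 7 2)

r' g'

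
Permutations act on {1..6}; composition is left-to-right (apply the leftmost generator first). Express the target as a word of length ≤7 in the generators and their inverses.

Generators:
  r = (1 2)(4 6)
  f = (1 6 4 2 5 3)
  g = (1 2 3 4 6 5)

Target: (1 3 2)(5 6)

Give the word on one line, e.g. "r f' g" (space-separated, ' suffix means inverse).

  after r': (1 2)(4 6)
  after g: (1 3 4 5)
  after f: (2 5 6 4 3)
  after r: (1 2 5 4 3)
  after g: (1 3 2)(5 6)

r' g f r g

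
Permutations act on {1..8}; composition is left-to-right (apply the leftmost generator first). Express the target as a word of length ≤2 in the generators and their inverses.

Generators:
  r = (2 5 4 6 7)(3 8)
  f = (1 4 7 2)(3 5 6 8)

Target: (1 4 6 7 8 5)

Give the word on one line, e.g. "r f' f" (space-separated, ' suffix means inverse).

r' f

  after r': (2 7 6 4 5)(3 8)
  after f: (1 4 6 7 8 5)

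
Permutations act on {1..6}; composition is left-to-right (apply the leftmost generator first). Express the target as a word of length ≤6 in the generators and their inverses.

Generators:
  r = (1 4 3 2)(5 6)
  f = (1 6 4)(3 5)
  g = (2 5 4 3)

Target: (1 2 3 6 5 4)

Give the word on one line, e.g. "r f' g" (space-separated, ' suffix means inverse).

  after f: (1 6 4)(3 5)
  after f: (1 4 6)
  after f: (3 5)
  after r': (1 2 3 6 5 4)

f f f r'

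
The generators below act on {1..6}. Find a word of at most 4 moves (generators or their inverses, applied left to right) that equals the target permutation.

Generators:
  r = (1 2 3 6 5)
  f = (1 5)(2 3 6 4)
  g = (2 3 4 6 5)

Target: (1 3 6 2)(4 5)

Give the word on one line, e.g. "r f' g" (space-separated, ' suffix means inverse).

g f g r

  after g: (2 3 4 6 5)
  after f: (1 5 3 2 6)
  after g: (1 2 5 4 6)
  after r: (1 3 6 2)(4 5)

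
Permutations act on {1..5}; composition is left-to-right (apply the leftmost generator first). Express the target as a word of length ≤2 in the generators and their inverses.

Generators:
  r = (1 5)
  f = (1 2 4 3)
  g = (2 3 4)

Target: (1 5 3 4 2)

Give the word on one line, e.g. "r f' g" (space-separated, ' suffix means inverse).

  after r': (1 5)
  after f': (1 5 3 4 2)

r' f'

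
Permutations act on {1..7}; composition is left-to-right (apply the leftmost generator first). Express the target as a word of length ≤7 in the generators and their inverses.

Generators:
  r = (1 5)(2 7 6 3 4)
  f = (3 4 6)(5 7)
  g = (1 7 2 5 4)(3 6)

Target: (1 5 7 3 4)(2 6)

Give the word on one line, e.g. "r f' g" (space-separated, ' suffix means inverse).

f' g r' g' f

  after f': (3 6 4)(5 7)
  after g: (1 7 4 6)(2 5)
  after r': (1 2)(3 6 5 4 7)
  after g': (1 7 6 2 4)
  after f: (1 5 7 3 4)(2 6)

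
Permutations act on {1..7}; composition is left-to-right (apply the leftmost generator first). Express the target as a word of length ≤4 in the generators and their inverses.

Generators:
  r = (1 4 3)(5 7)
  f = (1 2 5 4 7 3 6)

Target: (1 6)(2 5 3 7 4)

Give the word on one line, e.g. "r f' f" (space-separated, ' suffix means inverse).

r' f

  after r': (1 3 4)(5 7)
  after f: (1 6)(2 5 3 7 4)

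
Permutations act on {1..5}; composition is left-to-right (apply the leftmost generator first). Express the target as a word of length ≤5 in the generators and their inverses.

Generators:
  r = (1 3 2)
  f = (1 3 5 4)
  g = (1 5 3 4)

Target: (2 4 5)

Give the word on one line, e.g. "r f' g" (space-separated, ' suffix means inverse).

f r g' r' r'

  after f: (1 3 5 4)
  after r: (1 2)(3 5 4)
  after g': (1 2 4 5 3)
  after r': (1 3 2 4 5)
  after r': (2 4 5)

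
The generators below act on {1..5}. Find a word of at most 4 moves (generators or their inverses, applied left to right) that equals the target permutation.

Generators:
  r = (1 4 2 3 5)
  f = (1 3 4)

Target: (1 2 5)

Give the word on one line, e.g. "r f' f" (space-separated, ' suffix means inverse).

  after r: (1 4 2 3 5)
  after f': (1 3 5 4 2)
  after r': (1 2 5)

r f' r'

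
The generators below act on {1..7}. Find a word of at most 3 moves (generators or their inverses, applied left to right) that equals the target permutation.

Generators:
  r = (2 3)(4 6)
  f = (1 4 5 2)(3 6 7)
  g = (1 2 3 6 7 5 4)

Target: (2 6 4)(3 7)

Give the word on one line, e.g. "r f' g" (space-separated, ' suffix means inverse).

r f' g'

  after r: (2 3)(4 6)
  after f': (1 2 7 6)(3 5 4)
  after g': (2 6 4)(3 7)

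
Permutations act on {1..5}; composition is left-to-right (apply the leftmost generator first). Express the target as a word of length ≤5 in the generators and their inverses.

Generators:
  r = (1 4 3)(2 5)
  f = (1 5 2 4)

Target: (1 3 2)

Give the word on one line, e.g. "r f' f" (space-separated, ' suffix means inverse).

f' r f' f'

  after f': (1 4 2 5)
  after r: (1 3)(4 5)
  after f': (1 3 4)(2 5)
  after f': (1 3 2)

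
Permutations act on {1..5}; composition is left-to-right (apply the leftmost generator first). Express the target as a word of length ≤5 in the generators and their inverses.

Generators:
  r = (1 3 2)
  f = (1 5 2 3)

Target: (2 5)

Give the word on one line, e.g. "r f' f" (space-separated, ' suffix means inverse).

r' f r f' f'

  after r': (1 2 3)
  after f: (1 3 5 2)
  after r: (1 2 3 5)
  after f': (1 5 3)
  after f': (2 5)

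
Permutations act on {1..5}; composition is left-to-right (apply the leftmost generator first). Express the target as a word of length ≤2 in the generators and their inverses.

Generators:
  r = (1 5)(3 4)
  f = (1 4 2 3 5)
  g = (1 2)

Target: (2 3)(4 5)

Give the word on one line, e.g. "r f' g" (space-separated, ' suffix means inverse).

r f

  after r: (1 5)(3 4)
  after f: (2 3)(4 5)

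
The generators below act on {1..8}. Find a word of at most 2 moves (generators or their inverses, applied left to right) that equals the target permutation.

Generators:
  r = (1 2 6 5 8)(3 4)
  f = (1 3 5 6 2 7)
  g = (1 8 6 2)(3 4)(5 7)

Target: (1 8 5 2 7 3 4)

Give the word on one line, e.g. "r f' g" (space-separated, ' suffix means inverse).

  after g: (1 8 6 2)(3 4)(5 7)
  after f': (1 8 5 2 7 3 4)

g f'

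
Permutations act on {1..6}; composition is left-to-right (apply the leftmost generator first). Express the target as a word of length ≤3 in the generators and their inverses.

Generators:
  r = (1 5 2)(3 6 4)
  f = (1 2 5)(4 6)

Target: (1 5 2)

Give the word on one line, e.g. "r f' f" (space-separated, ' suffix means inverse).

  after f: (1 2 5)(4 6)
  after f: (1 5 2)

f f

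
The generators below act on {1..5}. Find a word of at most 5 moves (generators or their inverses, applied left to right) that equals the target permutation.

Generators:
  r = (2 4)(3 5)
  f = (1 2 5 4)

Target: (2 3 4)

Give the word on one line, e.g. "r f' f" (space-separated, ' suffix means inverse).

f r f r' r'

  after f: (1 2 5 4)
  after r: (1 4)(2 3 5)
  after f: (2 3 4)
  after r': (2 5 3)
  after r': (2 3 4)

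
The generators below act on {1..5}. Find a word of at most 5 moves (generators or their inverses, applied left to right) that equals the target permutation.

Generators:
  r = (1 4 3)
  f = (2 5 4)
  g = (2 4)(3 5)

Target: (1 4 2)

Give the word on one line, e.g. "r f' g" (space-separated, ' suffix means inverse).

  after g': (2 4)(3 5)
  after f': (2 5 3)
  after g': (2 3 4)
  after r: (1 4 2)

g' f' g' r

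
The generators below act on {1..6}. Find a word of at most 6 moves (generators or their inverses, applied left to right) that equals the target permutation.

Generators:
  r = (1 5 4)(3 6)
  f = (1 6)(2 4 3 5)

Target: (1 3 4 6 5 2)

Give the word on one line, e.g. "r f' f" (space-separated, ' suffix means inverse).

  after f': (1 6)(2 5 3 4)
  after f': (2 3)(4 5)
  after r': (1 4)(2 6 3)
  after f: (1 3 4 6 5 2)

f' f' r' f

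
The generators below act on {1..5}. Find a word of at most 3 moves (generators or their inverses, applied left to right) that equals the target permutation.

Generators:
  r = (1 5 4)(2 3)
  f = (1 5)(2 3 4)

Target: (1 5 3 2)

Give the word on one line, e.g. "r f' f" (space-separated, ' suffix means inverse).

f' r' f'

  after f': (1 5)(2 4 3)
  after r': (2 5 4)
  after f': (1 5 3 2)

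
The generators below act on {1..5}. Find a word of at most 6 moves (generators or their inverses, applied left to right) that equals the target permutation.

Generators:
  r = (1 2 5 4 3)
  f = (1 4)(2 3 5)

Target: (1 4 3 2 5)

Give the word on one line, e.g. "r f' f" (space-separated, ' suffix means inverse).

f r' r' r' f'

  after f: (1 4)(2 3 5)
  after r': (1 5)(2 4 3)
  after r': (1 2 5 3)
  after r': (4 5)
  after f': (1 4 3 2 5)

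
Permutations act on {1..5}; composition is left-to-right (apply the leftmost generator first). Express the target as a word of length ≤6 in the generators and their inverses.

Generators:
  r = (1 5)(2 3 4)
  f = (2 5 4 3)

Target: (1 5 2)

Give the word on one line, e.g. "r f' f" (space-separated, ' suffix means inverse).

f' f' f' r

  after f': (2 3 4 5)
  after f': (2 4)(3 5)
  after f': (2 5 4 3)
  after r: (1 5 2)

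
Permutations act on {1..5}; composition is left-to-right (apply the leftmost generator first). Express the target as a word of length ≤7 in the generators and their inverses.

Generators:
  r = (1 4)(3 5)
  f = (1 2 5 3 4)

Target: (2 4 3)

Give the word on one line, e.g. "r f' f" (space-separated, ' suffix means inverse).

f f r' f f

  after f: (1 2 5 3 4)
  after f: (1 5 4 2 3)
  after r': (1 3 4 2 5)
  after f: (1 4 5 2 3)
  after f: (2 4 3)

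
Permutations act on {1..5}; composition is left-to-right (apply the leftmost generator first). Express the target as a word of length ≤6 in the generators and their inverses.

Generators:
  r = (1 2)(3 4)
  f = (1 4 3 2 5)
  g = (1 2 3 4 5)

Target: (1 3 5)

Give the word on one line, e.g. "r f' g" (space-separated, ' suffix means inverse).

r' f g' f

  after r': (1 2)(3 4)
  after f: (1 5)(2 4)
  after g': (1 4)(2 3)
  after f: (1 3 5)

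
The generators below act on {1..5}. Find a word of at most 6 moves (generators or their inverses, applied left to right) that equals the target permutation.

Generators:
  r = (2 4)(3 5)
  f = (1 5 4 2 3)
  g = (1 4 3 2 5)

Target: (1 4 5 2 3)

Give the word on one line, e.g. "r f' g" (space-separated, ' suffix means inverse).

  after f: (1 5 4 2 3)
  after r': (1 3)(2 5)
  after f: (2 4)(3 5)
  after g: (1 4 5 2 3)

f r' f g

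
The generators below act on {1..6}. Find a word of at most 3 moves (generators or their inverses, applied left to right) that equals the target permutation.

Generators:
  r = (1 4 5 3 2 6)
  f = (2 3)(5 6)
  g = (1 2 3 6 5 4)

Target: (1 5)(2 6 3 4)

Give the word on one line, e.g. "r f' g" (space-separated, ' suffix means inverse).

r' g

  after r': (1 6 2 3 5 4)
  after g: (1 5)(2 6 3 4)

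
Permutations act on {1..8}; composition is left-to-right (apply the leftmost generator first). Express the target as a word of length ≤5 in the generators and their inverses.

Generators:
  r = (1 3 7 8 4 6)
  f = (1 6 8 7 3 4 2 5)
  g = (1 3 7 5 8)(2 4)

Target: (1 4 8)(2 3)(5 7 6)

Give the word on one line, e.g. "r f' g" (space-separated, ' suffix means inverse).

  after f: (1 6 8 7 3 4 2 5)
  after g': (1 6 5 8 3 2 7)
  after r': (1 4 8)(2 3)(5 7 6)

f g' r'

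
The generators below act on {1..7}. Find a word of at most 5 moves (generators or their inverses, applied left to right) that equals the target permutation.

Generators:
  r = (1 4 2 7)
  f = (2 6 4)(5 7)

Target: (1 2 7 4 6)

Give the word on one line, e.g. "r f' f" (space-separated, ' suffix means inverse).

  after f: (2 6 4)(5 7)
  after f: (2 4 6)
  after r: (1 4 6 7)
  after r: (1 2 7 4 6)

f f r r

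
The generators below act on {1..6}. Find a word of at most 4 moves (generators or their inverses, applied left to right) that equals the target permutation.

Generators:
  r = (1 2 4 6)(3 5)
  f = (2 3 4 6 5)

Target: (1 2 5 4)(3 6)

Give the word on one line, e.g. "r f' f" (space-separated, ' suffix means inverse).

  after f: (2 3 4 6 5)
  after r: (1 2 5 4)(3 6)

f r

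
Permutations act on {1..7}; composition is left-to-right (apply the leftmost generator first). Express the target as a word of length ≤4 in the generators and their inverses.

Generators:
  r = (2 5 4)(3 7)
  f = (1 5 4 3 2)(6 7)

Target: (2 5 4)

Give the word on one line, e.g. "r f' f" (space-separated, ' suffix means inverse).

r' r'

  after r': (2 4 5)(3 7)
  after r': (2 5 4)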